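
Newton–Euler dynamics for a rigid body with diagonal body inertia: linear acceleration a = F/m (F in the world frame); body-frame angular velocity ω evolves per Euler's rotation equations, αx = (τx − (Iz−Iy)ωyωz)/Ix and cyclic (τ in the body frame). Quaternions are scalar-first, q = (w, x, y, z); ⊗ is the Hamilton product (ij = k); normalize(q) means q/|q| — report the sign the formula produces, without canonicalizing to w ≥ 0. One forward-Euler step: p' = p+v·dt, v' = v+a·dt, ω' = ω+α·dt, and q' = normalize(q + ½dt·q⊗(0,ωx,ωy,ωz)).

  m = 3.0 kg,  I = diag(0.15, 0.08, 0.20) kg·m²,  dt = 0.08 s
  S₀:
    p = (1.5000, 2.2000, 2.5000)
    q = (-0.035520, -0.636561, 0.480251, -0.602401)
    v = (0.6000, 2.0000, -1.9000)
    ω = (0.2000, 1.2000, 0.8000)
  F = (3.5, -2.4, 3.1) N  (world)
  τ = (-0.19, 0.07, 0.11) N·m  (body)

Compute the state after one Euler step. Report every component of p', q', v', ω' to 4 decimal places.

p' = (1.5480, 2.3600, 2.3480)
q' = (-0.0341, -0.5916, 0.4933, -0.6369)
v' = (0.6933, 1.9360, -1.8173)
ω' = (0.0372, 1.2780, 0.8507)

p + v·dt = (1.5480, 2.3600, 2.3480)
v' = v + a·dt = (0.6933, 1.9360, -1.8173)
ω×(Iω) gyroscopic = (0.1152, -0.0080, -0.0168)
angular accel α = (-2.0347, 0.9750, 0.6340)
ω' = ω + α·dt = (0.0372, 1.2780, 0.8507)
q⊗(0,ω) = (0.0329318, 1.0999780, 0.3461446, -0.8883394)
q + ½dt·q⊗(0,ω), renormalized = (-0.0341, -0.5916, 0.4933, -0.6369)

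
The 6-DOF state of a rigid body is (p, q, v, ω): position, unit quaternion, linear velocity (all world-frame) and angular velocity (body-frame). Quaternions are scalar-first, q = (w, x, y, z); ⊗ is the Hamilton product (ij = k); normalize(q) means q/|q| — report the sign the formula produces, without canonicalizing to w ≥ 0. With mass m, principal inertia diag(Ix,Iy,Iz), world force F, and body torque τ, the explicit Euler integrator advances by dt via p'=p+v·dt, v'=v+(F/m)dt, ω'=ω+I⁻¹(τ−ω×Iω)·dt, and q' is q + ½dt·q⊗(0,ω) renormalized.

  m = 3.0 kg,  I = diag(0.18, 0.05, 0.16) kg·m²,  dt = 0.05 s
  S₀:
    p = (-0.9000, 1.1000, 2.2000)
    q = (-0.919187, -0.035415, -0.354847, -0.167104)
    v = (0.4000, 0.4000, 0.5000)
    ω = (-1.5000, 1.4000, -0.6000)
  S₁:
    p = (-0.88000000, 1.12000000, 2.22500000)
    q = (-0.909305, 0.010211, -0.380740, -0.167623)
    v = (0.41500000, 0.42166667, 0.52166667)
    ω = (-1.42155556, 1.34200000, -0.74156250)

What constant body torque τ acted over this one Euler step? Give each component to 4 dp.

τ = (0.1900, -0.0400, -0.1800)

rate change Δω = (0.07844444, -0.05800000, -0.14156250)
applied torque τ = (0.1900, -0.0400, -0.1800)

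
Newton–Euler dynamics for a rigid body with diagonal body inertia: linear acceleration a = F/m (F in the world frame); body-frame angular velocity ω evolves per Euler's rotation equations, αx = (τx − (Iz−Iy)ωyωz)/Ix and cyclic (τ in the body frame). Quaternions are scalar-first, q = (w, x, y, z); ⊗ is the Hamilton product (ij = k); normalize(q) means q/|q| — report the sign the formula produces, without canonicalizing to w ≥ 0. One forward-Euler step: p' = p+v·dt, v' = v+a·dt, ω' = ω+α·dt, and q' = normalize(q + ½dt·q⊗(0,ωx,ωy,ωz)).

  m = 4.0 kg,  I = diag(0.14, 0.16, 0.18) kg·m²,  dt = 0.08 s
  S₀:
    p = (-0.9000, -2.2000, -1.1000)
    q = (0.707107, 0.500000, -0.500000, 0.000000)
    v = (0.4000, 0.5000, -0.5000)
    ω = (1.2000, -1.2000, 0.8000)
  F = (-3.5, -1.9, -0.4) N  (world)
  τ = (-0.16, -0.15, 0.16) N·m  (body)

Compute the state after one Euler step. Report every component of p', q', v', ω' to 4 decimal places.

(τ − ω×Iω)/I = (-1.0057, -0.6975, 1.0489)
new body rate ω' = (1.1195, -1.2558, 0.8839)
q⊗(0,ω) = (-1.2000000, 0.4485284, -1.2485284, 0.5656856)
q' = normalize(q + ½dt·q⊗(0,ω)) = (0.6573, 0.5165, -0.5484, 0.0226)
p' = p + v·dt = (-0.8680, -2.1600, -1.1400)
new velocity v' = (0.3300, 0.4620, -0.5080)

p' = (-0.8680, -2.1600, -1.1400)
q' = (0.6573, 0.5165, -0.5484, 0.0226)
v' = (0.3300, 0.4620, -0.5080)
ω' = (1.1195, -1.2558, 0.8839)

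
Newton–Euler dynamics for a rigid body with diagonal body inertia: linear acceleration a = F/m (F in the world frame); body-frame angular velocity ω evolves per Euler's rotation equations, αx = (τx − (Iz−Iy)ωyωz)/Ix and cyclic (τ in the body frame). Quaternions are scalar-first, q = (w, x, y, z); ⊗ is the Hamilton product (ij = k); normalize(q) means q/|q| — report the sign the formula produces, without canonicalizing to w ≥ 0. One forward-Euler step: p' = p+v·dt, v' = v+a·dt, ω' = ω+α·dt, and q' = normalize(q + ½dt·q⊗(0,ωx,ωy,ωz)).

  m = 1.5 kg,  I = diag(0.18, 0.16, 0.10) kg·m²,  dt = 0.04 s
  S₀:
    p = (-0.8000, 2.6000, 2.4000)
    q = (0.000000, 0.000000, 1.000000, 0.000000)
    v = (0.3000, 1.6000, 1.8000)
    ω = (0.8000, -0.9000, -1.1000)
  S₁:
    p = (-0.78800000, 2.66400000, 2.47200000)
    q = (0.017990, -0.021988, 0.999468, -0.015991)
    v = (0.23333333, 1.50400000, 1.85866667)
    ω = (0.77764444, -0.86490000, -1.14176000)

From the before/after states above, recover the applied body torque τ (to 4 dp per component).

rate change Δω = (-0.02235556, 0.03510000, -0.04176000)
ω₀×(Iω₀) = (-0.0594, -0.0704, 0.0144)
τ = I·(Δω/dt) + ω₀×(Iω₀) = (-0.1600, 0.0700, -0.0900)

τ = (-0.1600, 0.0700, -0.0900)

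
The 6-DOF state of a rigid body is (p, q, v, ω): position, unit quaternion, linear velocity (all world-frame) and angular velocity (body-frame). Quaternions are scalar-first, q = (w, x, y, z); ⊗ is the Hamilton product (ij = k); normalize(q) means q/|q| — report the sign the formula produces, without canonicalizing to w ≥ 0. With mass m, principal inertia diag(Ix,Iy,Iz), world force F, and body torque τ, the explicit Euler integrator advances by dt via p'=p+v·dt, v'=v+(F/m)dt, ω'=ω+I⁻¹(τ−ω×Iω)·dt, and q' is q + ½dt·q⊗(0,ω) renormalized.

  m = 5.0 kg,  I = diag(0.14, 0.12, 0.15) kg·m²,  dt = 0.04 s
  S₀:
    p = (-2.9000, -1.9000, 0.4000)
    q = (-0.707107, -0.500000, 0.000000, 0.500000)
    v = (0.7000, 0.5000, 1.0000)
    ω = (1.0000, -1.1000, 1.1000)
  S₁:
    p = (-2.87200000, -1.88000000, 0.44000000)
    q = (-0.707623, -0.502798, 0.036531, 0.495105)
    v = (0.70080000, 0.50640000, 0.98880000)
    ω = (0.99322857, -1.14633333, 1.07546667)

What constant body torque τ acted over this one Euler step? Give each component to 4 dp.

τ = (-0.0600, -0.1500, -0.0700)

rate change Δω = (-0.00677143, -0.04633333, -0.02453333)
ω₀×(Iω₀) = (-0.0363, -0.0110, 0.0220)
applied torque τ = (-0.0600, -0.1500, -0.0700)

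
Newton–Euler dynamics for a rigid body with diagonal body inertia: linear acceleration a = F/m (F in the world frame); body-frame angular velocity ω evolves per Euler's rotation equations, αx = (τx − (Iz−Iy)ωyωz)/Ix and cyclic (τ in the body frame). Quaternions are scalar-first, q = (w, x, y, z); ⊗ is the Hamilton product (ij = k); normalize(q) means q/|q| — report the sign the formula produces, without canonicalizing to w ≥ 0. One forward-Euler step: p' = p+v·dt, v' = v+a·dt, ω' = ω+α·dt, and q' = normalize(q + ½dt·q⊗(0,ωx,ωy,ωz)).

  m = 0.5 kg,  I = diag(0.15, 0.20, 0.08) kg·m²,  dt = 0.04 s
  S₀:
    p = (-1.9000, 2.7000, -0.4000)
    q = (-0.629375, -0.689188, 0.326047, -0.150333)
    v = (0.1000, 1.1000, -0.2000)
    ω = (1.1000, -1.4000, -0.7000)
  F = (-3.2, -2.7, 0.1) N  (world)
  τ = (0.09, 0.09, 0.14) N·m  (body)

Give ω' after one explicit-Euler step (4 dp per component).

ω' = (1.1554, -1.3712, -0.5915)

gyro term ω×Iω = (-0.1176, -0.0539, -0.0770)
α = I⁻¹(τ − ω×Iω) = (1.3840, 0.7195, 2.7125)
ω' = ω + α·dt = (1.1554, -1.3712, -0.5915)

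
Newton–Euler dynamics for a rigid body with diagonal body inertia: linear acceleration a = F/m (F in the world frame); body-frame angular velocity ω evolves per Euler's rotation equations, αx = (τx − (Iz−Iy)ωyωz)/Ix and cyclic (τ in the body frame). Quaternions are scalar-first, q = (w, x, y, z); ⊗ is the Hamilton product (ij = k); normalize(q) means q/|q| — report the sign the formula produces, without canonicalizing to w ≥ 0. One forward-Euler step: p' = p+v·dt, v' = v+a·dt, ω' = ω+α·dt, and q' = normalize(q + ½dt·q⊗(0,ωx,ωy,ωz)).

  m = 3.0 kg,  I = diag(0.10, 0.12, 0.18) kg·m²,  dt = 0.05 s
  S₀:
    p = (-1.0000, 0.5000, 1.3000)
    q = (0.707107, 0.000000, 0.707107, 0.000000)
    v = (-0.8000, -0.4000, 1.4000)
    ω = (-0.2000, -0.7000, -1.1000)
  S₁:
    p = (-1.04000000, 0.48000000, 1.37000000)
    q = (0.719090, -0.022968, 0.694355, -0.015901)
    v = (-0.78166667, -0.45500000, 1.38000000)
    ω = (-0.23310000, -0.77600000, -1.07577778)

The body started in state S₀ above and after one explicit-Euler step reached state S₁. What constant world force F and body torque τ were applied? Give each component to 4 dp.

Δω = ω₁−ω₀ = (-0.03310000, -0.07600000, 0.02422222)
τ = I·(Δω/dt) + ω₀×(Iω₀) = (-0.0200, -0.2000, 0.0900)
velocity change Δv = (0.01833333, -0.05500000, -0.02000000)
m·(v₁−v₀)/dt = (1.1000, -3.3000, -1.2000)

F = (1.1000, -3.3000, -1.2000)
τ = (-0.0200, -0.2000, 0.0900)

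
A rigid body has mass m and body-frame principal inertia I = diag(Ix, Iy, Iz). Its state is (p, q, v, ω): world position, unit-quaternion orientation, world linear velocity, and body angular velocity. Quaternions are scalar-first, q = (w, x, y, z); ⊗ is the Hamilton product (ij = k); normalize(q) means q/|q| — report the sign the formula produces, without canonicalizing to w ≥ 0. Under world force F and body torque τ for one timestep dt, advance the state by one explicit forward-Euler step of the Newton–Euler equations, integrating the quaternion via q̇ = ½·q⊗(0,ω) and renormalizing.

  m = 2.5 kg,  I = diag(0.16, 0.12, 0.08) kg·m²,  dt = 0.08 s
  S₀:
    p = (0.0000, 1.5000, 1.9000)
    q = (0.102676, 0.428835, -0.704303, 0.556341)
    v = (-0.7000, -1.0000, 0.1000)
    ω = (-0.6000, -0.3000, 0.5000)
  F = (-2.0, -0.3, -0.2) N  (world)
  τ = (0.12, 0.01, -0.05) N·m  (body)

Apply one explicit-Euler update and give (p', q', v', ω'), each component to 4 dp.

ω×(Iω) gyroscopic = (0.0060, -0.0240, -0.0072)
angular accel α = (0.7125, 0.2833, -0.5350)
ω' = ω + α·dt = (-0.5430, -0.2773, 0.4572)
2q̇ = q⊗(0,ω) = (-0.2321604, -0.2468548, -0.5790249, -0.4998943)
q + ½dt·q⊗(0,ω), renormalized = (0.0933, 0.4187, -0.7271, 0.5360)
a = F/m = (-0.8000, -0.1200, -0.0800)
new position p' = (-0.0560, 1.4200, 1.9080)
new velocity v' = (-0.7640, -1.0096, 0.0936)

p' = (-0.0560, 1.4200, 1.9080)
q' = (0.0933, 0.4187, -0.7271, 0.5360)
v' = (-0.7640, -1.0096, 0.0936)
ω' = (-0.5430, -0.2773, 0.4572)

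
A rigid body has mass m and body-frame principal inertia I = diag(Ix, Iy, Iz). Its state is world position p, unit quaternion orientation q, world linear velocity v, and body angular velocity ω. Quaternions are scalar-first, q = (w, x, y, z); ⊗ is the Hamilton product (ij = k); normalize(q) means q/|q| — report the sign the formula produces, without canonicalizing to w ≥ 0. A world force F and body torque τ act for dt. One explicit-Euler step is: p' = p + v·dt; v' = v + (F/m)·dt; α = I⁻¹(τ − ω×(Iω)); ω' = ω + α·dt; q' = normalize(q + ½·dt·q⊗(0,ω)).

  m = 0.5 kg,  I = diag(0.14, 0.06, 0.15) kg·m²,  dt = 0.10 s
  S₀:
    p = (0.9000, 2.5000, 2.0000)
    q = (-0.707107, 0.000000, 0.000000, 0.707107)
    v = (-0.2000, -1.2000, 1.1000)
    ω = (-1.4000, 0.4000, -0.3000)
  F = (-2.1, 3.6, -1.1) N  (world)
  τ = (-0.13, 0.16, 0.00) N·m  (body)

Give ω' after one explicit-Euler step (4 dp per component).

ω' = (-1.4851, 0.6737, -0.3299)

α = I⁻¹(τ − ω×Iω) = (-0.8514, 2.7367, -0.2987)
new body rate ω' = (-1.4851, 0.6737, -0.3299)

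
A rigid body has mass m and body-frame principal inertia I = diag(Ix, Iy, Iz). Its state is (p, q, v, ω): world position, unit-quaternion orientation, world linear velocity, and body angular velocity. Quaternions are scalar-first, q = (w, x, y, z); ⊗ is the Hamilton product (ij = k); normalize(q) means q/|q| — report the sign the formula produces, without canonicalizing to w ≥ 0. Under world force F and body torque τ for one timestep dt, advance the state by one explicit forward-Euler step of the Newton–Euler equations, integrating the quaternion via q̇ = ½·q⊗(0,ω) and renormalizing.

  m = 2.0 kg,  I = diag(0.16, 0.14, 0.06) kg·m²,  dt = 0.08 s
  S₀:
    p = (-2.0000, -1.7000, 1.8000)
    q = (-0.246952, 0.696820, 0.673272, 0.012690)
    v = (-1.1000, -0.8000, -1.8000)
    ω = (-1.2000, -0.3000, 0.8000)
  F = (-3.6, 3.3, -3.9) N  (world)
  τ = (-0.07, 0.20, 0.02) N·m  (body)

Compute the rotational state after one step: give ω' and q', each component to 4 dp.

ω' = (-1.2446, -0.1309, 0.8363)
q' = (-0.2055, 0.7291, 0.6522, 0.0287)

(τ − ω×Iω)/I = (-0.5575, 2.1143, 0.4533)
ω + α·dt = (-1.2446, -0.1309, 0.8363)
Hamilton product q⊗(0,ω) = (1.0280136, 0.8387670, -0.4985984, 0.4013188)
q + ½dt·q⊗(0,ω), renormalized = (-0.2055, 0.7291, 0.6522, 0.0287)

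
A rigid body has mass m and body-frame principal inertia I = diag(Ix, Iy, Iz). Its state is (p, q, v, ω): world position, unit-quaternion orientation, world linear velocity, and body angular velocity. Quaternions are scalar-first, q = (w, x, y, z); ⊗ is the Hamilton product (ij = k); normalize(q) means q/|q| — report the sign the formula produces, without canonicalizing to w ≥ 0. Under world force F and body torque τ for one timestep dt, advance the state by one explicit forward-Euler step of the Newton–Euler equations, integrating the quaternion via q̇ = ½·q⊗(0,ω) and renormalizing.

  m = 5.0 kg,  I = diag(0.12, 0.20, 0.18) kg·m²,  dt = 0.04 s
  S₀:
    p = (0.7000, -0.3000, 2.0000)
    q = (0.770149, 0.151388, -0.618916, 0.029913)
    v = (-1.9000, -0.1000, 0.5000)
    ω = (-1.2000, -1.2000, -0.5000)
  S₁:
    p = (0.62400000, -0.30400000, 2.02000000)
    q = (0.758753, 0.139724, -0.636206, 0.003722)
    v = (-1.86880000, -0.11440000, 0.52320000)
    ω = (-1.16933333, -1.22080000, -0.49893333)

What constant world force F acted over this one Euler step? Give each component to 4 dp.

velocity change Δv = (0.03120000, -0.01440000, 0.02320000)
F = m·Δv/dt = (3.9000, -1.8000, 2.9000)

F = (3.9000, -1.8000, 2.9000)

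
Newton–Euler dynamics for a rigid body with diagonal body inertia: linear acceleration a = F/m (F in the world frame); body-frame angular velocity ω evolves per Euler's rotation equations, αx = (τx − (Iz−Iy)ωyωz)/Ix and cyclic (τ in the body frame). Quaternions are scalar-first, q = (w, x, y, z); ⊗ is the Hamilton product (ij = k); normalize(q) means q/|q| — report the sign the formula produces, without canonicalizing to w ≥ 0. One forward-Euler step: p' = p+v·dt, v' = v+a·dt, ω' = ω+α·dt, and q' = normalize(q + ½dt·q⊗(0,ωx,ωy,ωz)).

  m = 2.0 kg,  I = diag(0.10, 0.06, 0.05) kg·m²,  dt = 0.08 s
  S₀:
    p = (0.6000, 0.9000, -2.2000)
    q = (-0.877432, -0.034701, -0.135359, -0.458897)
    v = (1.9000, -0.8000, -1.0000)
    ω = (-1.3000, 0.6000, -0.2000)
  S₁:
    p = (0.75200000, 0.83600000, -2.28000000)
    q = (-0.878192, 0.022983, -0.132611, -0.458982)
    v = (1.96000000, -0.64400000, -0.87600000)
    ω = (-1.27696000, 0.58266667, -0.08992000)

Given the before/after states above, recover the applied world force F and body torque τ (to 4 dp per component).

F = (1.5000, 3.9000, 3.1000)
τ = (0.0300, 0.0000, 0.1000)

Δω = ω₁−ω₀ = (0.02304000, -0.01733333, 0.11008000)
gyro term ω₀×Iω₀ = (0.0012, 0.0130, 0.0312)
applied torque τ = (0.0300, 0.0000, 0.1000)
v₁ − v₀ = (0.06000000, 0.15600000, 0.12400000)
F = m·Δv/dt = (1.5000, 3.9000, 3.1000)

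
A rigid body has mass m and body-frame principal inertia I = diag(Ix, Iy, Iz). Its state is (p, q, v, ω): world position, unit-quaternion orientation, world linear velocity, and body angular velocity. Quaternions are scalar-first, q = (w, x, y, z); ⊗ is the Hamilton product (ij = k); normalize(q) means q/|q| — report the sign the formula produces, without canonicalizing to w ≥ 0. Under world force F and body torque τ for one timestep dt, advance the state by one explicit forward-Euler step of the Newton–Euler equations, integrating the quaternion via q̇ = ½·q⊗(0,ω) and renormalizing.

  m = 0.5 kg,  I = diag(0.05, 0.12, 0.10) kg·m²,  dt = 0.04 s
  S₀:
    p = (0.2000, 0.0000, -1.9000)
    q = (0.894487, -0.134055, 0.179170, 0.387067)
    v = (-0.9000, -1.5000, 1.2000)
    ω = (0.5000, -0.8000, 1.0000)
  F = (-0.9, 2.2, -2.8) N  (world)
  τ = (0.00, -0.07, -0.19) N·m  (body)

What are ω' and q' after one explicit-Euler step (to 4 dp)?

ω' = (0.4872, -0.8150, 0.9352)
q' = (0.8906, -0.1153, 0.1713, 0.4052)

ω×(Iω) gyroscopic = (0.0160, -0.0250, -0.0280)
angular accel α = (-0.3200, -0.3750, -1.6200)
ω + α·dt = (0.4872, -0.8150, 0.9352)
Hamilton product q⊗(0,ω) = (-0.1767035, 0.9360671, -0.3880011, 0.9121460)
q' = normalize(q + ½dt·q⊗(0,ω)) = (0.8906, -0.1153, 0.1713, 0.4052)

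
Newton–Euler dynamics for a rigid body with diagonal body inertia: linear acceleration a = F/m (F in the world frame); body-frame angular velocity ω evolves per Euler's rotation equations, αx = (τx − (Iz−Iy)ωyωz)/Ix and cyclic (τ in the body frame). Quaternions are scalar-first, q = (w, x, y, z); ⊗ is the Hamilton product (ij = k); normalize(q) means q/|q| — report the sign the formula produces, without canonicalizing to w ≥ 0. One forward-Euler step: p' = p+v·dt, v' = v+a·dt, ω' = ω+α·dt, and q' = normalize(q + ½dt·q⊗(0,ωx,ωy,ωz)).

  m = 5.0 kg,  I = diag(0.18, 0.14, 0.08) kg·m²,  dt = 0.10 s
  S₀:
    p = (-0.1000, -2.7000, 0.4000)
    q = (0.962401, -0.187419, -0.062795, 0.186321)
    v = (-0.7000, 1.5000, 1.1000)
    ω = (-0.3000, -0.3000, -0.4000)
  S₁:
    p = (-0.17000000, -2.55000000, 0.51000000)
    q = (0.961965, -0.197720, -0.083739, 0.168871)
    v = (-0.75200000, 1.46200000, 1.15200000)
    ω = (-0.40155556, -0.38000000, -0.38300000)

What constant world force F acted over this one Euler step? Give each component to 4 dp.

velocity change Δv = (-0.05200000, -0.03800000, 0.05200000)
F = m·Δv/dt = (-2.6000, -1.9000, 2.6000)

F = (-2.6000, -1.9000, 2.6000)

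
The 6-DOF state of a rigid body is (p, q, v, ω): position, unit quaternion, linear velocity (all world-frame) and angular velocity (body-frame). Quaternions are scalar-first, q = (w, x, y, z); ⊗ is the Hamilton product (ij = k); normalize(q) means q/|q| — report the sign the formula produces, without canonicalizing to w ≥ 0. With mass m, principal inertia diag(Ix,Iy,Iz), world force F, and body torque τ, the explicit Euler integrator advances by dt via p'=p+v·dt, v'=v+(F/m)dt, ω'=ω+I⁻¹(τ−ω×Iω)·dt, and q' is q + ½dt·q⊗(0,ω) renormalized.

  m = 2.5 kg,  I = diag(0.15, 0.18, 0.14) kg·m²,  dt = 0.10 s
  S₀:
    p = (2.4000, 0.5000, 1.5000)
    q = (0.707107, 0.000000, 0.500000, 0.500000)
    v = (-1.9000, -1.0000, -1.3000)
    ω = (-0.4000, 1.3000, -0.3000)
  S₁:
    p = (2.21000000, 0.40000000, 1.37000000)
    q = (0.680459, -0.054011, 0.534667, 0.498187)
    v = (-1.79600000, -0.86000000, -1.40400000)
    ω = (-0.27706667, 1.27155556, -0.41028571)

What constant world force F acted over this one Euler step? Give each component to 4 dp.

v₁ − v₀ = (0.10400000, 0.14000000, -0.10400000)
m·(v₁−v₀)/dt = (2.6000, 3.5000, -2.6000)

F = (2.6000, 3.5000, -2.6000)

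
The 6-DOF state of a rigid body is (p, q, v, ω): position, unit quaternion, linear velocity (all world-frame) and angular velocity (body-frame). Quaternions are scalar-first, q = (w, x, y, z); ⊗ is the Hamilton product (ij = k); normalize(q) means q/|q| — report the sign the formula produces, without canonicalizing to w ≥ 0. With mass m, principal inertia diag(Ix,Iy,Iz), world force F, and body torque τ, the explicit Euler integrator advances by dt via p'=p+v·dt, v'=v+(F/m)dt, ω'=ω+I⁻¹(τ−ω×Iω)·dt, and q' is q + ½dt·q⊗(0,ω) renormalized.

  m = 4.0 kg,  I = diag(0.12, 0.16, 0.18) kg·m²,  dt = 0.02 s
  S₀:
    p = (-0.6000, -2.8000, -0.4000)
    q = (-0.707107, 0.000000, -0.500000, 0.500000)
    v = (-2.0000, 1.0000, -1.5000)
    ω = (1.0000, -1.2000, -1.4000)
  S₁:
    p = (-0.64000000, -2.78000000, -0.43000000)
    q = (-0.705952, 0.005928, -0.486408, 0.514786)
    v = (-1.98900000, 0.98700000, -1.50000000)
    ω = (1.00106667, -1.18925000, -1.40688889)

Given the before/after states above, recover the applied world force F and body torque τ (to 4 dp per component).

F = (2.2000, -2.6000, 0.0000)
τ = (0.0400, 0.1700, -0.1100)

Δω = ω₁−ω₀ = (0.00106667, 0.01075000, -0.00688889)
gyro term ω₀×Iω₀ = (0.0336, 0.0840, -0.0480)
applied torque τ = (0.0400, 0.1700, -0.1100)
velocity change Δv = (0.01100000, -0.01300000, 0.00000000)
m·(v₁−v₀)/dt = (2.2000, -2.6000, 0.0000)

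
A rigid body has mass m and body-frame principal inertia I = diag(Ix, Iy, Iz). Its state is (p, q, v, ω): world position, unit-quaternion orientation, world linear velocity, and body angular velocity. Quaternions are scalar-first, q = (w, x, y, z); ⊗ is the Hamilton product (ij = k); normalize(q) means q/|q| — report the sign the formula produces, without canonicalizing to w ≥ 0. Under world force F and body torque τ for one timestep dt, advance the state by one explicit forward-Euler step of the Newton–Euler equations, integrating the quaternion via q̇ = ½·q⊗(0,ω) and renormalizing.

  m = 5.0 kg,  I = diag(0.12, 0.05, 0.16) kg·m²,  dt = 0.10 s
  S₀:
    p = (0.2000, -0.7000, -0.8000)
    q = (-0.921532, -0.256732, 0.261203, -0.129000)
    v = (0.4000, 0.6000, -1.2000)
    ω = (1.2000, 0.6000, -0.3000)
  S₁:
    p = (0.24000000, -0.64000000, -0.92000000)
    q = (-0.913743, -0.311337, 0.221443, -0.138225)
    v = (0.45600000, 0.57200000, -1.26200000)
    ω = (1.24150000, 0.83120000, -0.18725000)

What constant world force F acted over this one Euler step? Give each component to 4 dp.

velocity change Δv = (0.05600000, -0.02800000, -0.06200000)
F = m·Δv/dt = (2.8000, -1.4000, -3.1000)

F = (2.8000, -1.4000, -3.1000)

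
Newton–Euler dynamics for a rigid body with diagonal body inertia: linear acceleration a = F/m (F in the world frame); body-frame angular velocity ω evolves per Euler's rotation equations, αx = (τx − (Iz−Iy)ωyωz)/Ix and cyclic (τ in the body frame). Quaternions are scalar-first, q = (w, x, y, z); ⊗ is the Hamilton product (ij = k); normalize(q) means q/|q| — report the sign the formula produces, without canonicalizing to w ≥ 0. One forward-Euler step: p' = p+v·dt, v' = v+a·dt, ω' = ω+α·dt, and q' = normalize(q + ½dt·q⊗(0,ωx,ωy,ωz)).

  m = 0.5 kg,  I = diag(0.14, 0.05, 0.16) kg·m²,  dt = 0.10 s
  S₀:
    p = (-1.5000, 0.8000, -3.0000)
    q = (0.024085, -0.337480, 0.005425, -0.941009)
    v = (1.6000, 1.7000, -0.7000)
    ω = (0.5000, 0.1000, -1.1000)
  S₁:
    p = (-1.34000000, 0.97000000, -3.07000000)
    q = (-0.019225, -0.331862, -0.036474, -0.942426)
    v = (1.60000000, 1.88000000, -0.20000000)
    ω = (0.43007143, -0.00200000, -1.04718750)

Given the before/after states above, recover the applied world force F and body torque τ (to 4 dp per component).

Δv = v₁−v₀ = (0.00000000, 0.18000000, 0.50000000)
m·(v₁−v₀)/dt = (0.0000, 0.9000, 2.5000)
Δω = ω₁−ω₀ = (-0.06992857, -0.10200000, 0.05281250)
I·α + gyro = (-0.1100, -0.0400, 0.0800)

F = (0.0000, 0.9000, 2.5000)
τ = (-0.1100, -0.0400, 0.0800)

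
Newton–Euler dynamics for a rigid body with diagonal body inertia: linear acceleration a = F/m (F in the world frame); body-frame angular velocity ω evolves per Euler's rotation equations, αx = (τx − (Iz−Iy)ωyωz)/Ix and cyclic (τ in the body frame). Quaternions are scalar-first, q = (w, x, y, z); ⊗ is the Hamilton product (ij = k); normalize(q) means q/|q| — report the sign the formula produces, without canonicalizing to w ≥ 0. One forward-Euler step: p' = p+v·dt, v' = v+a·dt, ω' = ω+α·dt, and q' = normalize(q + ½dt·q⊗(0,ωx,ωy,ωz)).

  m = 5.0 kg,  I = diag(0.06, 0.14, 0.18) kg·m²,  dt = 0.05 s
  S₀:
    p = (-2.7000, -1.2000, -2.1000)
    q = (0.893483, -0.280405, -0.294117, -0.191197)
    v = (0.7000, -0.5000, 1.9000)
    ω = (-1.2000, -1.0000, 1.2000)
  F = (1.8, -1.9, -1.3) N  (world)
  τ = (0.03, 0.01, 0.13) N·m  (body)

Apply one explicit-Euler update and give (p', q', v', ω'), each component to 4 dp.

p' = (-2.6650, -1.2250, -2.0050)
q' = (0.8824, -0.3204, -0.3019, -0.1660)
v' = (0.7180, -0.5190, 1.8870)
ω' = (-1.1350, -1.0581, 1.2094)

a = (0.3600, -0.3800, -0.2600)
new position p' = (-2.6650, -1.2250, -2.0050)
v' = v + a·dt = (0.7180, -0.5190, 1.8870)
α = I⁻¹(τ − ω×Iω) = (1.3000, -1.1629, 0.1889)
ω' = ω + α·dt = (-1.1350, -1.0581, 1.2094)
2q̇ = q⊗(0,ω) = (-0.4011666, -1.6163170, -0.3275606, 0.9996442)
updated quaternion q' = (0.8824, -0.3204, -0.3019, -0.1660)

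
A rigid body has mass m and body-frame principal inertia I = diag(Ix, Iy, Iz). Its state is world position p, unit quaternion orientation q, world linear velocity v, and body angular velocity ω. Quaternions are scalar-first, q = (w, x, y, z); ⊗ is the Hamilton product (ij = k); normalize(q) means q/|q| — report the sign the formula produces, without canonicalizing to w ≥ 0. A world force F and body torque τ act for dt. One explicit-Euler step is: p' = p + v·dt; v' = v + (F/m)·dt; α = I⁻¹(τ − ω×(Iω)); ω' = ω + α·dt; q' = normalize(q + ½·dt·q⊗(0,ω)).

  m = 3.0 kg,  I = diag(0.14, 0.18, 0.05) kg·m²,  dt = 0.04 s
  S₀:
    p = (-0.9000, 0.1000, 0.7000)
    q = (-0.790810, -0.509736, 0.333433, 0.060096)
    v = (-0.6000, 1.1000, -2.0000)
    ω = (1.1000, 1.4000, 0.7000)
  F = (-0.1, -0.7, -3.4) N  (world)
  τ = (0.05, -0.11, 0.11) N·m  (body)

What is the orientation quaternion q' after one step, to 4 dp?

q' = (-0.7892, -0.5238, 0.3195, 0.0274)

2q̇ = q⊗(0,ω) = (0.0518362, -0.7206223, -0.6842132, -1.6339737)
updated quaternion q' = (-0.7892, -0.5238, 0.3195, 0.0274)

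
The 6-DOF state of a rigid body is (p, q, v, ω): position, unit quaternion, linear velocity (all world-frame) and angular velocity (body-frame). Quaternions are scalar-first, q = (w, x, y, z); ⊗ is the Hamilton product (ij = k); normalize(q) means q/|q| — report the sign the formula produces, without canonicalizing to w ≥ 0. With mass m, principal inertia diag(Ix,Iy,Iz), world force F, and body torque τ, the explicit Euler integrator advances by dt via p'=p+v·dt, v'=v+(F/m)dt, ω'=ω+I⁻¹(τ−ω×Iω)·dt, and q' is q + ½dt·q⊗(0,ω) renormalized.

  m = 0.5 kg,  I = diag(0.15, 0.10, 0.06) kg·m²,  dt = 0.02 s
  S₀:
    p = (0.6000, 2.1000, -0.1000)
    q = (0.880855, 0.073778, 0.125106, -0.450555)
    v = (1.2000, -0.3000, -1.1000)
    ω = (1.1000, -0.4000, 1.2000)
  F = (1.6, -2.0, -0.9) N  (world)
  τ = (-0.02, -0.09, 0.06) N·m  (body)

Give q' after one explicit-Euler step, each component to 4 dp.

q' = (0.8858, 0.0832, 0.1157, -0.4416)

Hamilton product q⊗(0,ω) = (0.5095526, 0.9388457, -0.9364861, 0.8898982)
q + ½dt·q⊗(0,ω), renormalized = (0.8858, 0.0832, 0.1157, -0.4416)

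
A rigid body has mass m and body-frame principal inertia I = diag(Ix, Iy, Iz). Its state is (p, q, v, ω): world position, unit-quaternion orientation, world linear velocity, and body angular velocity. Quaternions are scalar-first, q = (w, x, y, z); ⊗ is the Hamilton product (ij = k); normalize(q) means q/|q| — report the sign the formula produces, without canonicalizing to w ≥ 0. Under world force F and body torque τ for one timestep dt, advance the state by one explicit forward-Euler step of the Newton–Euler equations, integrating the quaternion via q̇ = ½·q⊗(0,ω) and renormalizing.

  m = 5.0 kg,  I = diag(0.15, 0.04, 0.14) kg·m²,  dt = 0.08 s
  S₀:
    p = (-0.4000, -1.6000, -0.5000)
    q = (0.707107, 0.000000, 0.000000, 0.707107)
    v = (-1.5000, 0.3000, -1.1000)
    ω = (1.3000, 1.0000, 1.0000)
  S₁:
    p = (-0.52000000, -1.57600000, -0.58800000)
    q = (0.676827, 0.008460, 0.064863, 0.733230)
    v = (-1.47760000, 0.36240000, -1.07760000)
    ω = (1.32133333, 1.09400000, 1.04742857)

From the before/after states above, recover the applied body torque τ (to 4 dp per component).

τ = (0.1400, 0.0600, -0.0600)

rate change Δω = (0.02133333, 0.09400000, 0.04742857)
ω₀×(Iω₀) = (0.1000, 0.0130, -0.1430)
τ = I·(Δω/dt) + ω₀×(Iω₀) = (0.1400, 0.0600, -0.0600)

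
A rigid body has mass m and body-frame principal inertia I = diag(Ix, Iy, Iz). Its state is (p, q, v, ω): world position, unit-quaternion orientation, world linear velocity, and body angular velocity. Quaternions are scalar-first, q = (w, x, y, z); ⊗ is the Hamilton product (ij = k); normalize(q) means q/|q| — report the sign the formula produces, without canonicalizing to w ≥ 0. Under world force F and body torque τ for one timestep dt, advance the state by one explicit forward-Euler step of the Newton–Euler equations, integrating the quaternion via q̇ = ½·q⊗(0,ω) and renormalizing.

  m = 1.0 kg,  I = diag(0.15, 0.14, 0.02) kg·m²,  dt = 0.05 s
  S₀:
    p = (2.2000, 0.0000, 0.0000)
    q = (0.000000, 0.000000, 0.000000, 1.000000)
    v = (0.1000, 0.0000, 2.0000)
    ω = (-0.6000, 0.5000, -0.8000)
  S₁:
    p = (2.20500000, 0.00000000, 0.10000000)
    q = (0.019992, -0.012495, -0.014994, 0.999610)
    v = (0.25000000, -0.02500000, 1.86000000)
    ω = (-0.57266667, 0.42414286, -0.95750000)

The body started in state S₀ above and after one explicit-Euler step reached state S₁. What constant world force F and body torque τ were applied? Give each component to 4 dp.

F = (3.0000, -0.5000, -2.8000)
τ = (0.1300, -0.1500, -0.0600)

Δv = v₁−v₀ = (0.15000000, -0.02500000, -0.14000000)
applied force F = (3.0000, -0.5000, -2.8000)
rate change Δω = (0.02733333, -0.07585714, -0.15750000)
gyro term ω₀×Iω₀ = (0.0480, 0.0624, 0.0030)
τ = I·(Δω/dt) + ω₀×(Iω₀) = (0.1300, -0.1500, -0.0600)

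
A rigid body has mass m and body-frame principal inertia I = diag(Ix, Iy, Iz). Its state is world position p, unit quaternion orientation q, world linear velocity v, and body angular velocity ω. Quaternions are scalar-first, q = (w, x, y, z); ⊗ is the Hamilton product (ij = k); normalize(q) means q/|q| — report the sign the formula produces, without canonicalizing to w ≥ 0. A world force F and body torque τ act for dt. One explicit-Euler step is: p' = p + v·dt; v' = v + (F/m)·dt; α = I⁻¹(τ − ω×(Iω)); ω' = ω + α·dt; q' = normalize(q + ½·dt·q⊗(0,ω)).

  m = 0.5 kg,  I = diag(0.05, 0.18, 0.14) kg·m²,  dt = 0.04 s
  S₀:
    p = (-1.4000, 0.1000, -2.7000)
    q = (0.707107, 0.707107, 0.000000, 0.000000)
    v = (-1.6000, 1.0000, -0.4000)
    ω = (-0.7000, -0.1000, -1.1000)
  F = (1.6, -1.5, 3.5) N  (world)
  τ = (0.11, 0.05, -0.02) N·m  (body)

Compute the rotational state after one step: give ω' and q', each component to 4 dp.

ω' = (-0.6085, -0.0735, -1.1083)
q' = (0.7168, 0.6970, 0.0141, -0.0170)

ω×(Iω) gyroscopic = (-0.0044, -0.0693, 0.0091)
(τ − ω×Iω)/I = (2.2880, 0.6628, -0.2079)
ω' = ω + α·dt = (-0.6085, -0.0735, -1.1083)
2q̇ = q⊗(0,ω) = (0.4949749, -0.4949749, 0.7071070, -0.8485284)
updated quaternion q' = (0.7168, 0.6970, 0.0141, -0.0170)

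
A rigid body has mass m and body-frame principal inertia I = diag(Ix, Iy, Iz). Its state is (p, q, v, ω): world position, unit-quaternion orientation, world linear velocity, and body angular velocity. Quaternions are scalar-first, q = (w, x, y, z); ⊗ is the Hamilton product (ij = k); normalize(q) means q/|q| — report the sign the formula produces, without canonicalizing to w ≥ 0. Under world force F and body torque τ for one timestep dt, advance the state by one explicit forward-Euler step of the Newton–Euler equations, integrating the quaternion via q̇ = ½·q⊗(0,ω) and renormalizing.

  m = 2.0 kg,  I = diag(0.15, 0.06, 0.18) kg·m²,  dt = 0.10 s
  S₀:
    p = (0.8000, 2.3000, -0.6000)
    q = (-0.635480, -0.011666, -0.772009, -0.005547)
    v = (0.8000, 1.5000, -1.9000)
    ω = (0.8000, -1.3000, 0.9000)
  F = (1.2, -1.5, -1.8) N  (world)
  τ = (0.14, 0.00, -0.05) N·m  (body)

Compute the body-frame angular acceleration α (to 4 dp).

precession coupling ω×(Iω) = (-0.1404, -0.0216, 0.0936)
(τ − ω×Iω)/I = (1.8693, 0.3600, -0.7978)

α = (1.8693, 0.3600, -0.7978)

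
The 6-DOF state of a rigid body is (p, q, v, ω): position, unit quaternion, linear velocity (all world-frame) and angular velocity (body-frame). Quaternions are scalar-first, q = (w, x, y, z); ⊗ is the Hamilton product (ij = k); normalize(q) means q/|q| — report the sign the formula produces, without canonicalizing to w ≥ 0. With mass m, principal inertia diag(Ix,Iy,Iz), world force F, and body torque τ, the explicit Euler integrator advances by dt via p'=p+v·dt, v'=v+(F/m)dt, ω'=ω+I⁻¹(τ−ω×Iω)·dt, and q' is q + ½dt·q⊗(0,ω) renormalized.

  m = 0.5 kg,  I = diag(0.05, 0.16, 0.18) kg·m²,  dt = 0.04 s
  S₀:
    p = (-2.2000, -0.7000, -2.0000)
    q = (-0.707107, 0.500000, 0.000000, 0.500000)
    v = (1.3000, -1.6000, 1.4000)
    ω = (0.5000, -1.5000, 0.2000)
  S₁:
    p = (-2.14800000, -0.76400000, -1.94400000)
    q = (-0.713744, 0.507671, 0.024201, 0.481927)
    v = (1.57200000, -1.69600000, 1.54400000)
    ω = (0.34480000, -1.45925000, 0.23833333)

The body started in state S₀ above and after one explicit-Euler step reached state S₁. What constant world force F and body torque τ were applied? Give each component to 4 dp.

v₁ − v₀ = (0.27200000, -0.09600000, 0.14400000)
m·(v₁−v₀)/dt = (3.4000, -1.2000, 1.8000)
ω₁ − ω₀ = (-0.15520000, 0.04075000, 0.03833333)
applied torque τ = (-0.2000, 0.1500, 0.0900)

F = (3.4000, -1.2000, 1.8000)
τ = (-0.2000, 0.1500, 0.0900)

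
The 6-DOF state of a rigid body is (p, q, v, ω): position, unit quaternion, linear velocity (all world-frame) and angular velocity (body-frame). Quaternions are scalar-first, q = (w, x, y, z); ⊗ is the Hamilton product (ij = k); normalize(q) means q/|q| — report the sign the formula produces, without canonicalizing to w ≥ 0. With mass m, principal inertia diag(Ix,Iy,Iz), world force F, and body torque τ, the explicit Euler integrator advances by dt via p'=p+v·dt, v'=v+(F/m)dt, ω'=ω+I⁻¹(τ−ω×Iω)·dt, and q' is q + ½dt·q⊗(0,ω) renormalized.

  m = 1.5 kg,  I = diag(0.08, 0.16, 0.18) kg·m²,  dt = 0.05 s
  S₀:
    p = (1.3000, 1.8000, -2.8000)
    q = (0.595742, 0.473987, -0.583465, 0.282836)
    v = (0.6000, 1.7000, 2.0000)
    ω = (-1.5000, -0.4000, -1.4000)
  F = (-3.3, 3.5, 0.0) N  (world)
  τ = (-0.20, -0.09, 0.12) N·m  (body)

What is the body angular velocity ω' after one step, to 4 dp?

ω' = (-1.6320, -0.3625, -1.3800)

precession coupling ω×(Iω) = (0.0112, -0.2100, 0.0480)
angular accel α = (-2.6400, 0.7500, 0.4000)
new body rate ω' = (-1.6320, -0.3625, -1.3800)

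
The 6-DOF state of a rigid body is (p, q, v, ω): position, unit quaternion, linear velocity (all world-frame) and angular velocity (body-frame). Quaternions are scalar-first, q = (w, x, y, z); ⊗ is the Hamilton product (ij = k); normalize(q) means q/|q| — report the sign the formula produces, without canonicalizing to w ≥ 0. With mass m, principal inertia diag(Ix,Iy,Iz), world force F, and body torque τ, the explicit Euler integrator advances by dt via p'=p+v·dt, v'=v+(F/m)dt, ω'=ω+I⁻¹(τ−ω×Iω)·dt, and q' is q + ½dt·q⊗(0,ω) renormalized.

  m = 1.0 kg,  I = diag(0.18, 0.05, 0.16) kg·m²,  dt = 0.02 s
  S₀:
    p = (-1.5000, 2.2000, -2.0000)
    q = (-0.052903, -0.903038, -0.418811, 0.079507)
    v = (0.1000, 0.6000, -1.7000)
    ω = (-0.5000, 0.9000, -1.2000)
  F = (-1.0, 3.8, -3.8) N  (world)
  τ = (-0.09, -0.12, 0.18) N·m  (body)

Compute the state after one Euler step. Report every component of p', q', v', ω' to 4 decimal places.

p' = (-1.4980, 2.2120, -2.0340)
q' = (-0.0527, -0.8984, -0.4305, 0.0699)
v' = (0.0800, 0.6760, -1.7760)
ω' = (-0.4968, 0.8472, -1.1848)

α = I⁻¹(τ − ω×Iω) = (0.1600, -2.6400, 0.7594)
ω + α·dt = (-0.4968, 0.8472, -1.1848)
q⊗(0,ω) = (0.0208193, 0.4574684, -1.1710118, -0.9586561)
q' = normalize(q + ½dt·q⊗(0,ω)) = (-0.0527, -0.8984, -0.4305, 0.0699)
a = F/m = (-1.0000, 3.8000, -3.8000)
p' = p + v·dt = (-1.4980, 2.2120, -2.0340)
new velocity v' = (0.0800, 0.6760, -1.7760)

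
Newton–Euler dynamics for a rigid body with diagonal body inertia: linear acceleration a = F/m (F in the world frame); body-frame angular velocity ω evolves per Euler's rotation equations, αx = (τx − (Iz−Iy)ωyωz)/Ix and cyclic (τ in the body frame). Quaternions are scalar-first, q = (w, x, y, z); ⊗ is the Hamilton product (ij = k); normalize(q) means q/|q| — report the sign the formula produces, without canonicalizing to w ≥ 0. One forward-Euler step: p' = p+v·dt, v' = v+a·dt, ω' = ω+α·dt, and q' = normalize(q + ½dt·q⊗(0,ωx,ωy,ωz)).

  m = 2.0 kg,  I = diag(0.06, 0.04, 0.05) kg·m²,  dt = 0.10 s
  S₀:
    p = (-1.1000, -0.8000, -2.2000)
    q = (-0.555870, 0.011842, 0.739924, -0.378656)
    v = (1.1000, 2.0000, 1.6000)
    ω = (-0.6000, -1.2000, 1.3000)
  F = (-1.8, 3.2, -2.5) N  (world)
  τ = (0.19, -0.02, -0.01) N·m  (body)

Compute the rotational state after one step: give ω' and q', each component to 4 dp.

ω' = (-0.2573, -1.2305, 1.3088)
q' = (-0.4844, 0.0537, 0.7805, -0.3916)

precession coupling ω×(Iω) = (-0.0156, -0.0078, -0.0144)
angular accel α = (3.4267, -0.3050, 0.0880)
ω' = ω + α·dt = (-0.2573, -1.2305, 1.3088)
q⊗(0,ω) = (1.3872668, 0.8410360, 0.8788430, -0.2928870)
updated quaternion q' = (-0.4844, 0.0537, 0.7805, -0.3916)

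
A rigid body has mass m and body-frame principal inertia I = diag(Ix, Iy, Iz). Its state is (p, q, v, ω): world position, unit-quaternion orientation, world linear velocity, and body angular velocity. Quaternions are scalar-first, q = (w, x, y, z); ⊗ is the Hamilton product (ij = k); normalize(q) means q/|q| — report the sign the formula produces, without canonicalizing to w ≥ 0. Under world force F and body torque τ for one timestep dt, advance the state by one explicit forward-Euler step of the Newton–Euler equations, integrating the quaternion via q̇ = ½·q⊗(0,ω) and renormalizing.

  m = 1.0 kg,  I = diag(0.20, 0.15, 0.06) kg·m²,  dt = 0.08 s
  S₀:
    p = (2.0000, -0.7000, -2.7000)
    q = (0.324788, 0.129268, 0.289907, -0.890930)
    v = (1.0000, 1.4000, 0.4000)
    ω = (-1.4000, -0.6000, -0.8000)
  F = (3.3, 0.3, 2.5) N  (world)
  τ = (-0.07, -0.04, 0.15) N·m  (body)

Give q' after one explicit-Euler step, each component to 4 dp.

q' = (0.3097, 0.0802, 0.3353, -0.8861)

q⊗(0,ω) = (-0.3578246, -1.2211868, 1.1558436, 0.0684786)
updated quaternion q' = (0.3097, 0.0802, 0.3353, -0.8861)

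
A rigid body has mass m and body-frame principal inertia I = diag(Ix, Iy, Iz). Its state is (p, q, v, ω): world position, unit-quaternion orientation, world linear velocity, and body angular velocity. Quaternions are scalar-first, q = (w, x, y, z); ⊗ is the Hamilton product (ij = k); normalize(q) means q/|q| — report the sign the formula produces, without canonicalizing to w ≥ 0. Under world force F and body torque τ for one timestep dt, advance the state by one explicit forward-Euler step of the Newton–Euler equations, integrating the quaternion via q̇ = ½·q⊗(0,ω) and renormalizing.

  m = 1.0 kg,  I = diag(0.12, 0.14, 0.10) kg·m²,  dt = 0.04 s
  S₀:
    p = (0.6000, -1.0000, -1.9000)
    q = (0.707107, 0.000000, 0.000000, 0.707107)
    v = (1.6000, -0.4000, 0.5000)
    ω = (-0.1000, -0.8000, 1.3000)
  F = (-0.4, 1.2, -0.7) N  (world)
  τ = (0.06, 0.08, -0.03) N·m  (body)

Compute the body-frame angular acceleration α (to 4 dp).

α = (0.1533, 0.5900, -0.3160)

precession coupling ω×(Iω) = (0.0416, -0.0026, 0.0016)
(τ − ω×Iω)/I = (0.1533, 0.5900, -0.3160)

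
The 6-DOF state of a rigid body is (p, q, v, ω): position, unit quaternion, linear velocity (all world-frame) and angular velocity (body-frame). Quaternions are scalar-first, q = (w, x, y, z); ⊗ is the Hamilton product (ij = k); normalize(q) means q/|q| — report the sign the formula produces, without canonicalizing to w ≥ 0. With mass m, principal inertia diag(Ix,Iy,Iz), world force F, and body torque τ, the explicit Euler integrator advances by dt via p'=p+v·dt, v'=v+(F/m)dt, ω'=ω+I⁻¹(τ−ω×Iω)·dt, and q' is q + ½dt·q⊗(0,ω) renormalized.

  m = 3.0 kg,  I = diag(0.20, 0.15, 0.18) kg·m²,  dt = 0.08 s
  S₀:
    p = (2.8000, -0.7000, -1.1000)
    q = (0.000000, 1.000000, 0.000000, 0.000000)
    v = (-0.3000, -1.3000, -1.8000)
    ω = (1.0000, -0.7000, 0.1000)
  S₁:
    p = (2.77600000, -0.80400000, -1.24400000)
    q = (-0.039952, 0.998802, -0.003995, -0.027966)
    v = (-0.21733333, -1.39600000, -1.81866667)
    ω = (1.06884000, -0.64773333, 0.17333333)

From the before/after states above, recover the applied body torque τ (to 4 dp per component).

Δω = ω₁−ω₀ = (0.06884000, 0.05226667, 0.07333333)
precession coupling = (-0.0021, 0.0020, 0.0350)
applied torque τ = (0.1700, 0.1000, 0.2000)

τ = (0.1700, 0.1000, 0.2000)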